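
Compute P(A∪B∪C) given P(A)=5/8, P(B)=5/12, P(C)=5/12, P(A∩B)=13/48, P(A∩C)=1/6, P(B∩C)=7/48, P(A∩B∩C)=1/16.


P(A∪B∪C) = P(A)+P(B)+P(C) - P(AB)-P(AC)-P(BC) + P(ABC)
= 5/8+5/12+5/12 - 13/48-1/6-7/48 + 1/16
= 15/16

15/16


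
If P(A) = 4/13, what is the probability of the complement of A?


P(A') = 1 - P(A) = 1 - 4/13 = 9/13

9/13


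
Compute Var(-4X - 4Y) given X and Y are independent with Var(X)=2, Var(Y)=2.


Independence => Cov(X,Y)=0
Var(-4X - 4Y) = (-4)^2*Var(X) + (-4)^2*Var(Y)
= 16*2 + 16*2 = 64

64


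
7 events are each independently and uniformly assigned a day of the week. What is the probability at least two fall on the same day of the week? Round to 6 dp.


P(all different) = prod((7-i)/7 for i=0..6) = 0.006120
P(at least one match) = 1 - 0.006120 = 0.993880

0.993880


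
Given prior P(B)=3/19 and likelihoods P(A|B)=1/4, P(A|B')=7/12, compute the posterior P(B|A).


P(A) = P(A|B)P(B) + P(A|B')P(B') = 1/4*3/19 + 7/12*16/19 = 121/228
P(B|A) = P(A|B)P(B)/P(A) = (3/76)/(121/228) = 9/121

9/121


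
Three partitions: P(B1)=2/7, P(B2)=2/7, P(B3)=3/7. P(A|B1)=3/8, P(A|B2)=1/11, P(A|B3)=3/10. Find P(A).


P(A) = P(A|B1)P(B1) + P(A|B2)P(B2) + P(A|B3)P(B3)
= 3/8*2/7 + 1/11*2/7 + 3/10*3/7
= 3/28 + 2/77 + 9/70 = 403/1540

403/1540


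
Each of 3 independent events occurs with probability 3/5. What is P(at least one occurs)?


P(at least one) = 1 - P(none)
P(none) = (1 - 3/5)^3 = (2/5)^3 = 8/125
P(at least one) = 1 - 8/125 = 117/125

117/125


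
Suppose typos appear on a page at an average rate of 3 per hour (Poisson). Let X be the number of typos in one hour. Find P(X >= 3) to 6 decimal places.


P(X>=3) = 1 - P(X<=2) = 1 - (e^(-3)*3^0/0! + e^(-3)*3^1/1! + e^(-3)*3^2/2!)
≈ 1 - (0.0497870684 + 0.1493612051 + 0.2240418077)
= 1 - 0.4231900812 = 0.5768099188
≈ 0.576810

0.576810


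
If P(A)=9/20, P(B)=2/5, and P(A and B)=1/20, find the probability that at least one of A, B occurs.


P(A∪B) = P(A) + P(B) - P(A∩B)
= 9/20 + 2/5 - 1/20 = 4/5

4/5


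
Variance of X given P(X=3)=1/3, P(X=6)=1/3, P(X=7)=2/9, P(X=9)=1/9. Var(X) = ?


E[X] = 50/9, E[X^2] = 314/9
Var(X) = E[X^2] - (E[X])^2 = 314/9 - (50/9)^2 = 326/81

326/81


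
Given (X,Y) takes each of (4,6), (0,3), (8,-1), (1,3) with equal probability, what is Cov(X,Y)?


E[X]=13/4, E[Y]=11/4, E[XY]=19/4
Cov(X,Y) = E[XY] - E[X]E[Y] = 19/4 - 13/4*11/4 = -67/16

-67/16


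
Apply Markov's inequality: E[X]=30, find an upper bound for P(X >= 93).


Markov: P(X >= a) <= E[X]/a
P(X >= 93) <= 30/93 = 10/31

10/31


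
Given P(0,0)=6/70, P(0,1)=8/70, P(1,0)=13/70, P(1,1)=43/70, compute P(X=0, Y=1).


Read from table: P(X=0, Y=1) = 8/70 = 4/35

4/35


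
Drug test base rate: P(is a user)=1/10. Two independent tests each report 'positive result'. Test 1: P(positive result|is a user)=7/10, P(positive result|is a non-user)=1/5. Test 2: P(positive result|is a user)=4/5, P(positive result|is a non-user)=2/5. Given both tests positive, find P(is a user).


After test 1: P(+) = 7/10*1/10 + 1/5*9/10 = 1/4
P(B|+) = (7/100)/(1/4) = 7/25
After test 2 (use post1 as new prior): P(+) = 4/5*7/25 + 2/5*18/25 = 64/125
P(B|+,+) = (28/125)/(64/125) = 7/16

7/16


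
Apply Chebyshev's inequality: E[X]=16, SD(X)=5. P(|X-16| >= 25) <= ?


k = 25/5 = 5
Chebyshev: P(|X-mu| >= k*sigma) <= 1/k^2 = 1/5^2 = 1/25

1/25


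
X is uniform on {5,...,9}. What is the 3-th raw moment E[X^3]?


E[X^3] = (1/5) * sum(x^3 for x=5..9)
= 1925/5 = 385

385


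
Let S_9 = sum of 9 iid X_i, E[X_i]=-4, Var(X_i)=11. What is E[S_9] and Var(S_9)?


E[S_n] = n*mu = 9*-4 = -36
Var(S_n) = n*sigma^2 = 9*11 = 99

E[S_9]=-36, Var(S_9)=99


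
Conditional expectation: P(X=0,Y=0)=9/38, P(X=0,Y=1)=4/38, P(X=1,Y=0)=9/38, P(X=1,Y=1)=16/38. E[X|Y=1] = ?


P(Y=1) = 20/38
E[X|Y=1] = (0*4 + 1*16)/20 = 16/20 = 4/5

4/5


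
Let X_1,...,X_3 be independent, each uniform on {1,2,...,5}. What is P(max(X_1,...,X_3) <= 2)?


P(max <= 2) = P(all X_i <= 2) = (P(X_1 <= 2))^3
= (2/5)^3 = 8/125

8/125


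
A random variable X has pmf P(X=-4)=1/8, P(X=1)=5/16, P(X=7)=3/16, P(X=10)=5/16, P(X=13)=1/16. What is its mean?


E[X] = sum(x * P(x))
= -4*1/8 + 1*5/16 + 7*3/16 + 10*5/16 + 13*1/16
= 81/16

81/16


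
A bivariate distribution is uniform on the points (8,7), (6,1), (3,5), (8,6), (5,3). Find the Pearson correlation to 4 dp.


Cov(X,Y) = 1.6000, Var(X) = 3.6000, Var(Y) = 4.6400
rho = Cov/(sqrt(VarX)*sqrt(VarY)) = 0.3915

0.3915


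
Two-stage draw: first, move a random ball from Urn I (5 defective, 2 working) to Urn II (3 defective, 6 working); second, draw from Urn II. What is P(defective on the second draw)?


P(transfer defective) = 5/7; P(transfer working) = 2/7
If defective transferred: Urn II has 4 defective of 10, so P(defective|defective moved) = 2/5
If working transferred: Urn II has 3 defective of 10, so P(defective|working moved) = 3/10
By total probability: P(defective) = 5/7*2/5 + 2/7*3/10 = 13/35

13/35


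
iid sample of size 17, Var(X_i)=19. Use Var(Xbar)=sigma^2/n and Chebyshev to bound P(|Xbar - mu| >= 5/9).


Var(Xbar) = Var(X)/n = 19/17
Chebyshev: P(|Xbar-mu| >= 5/9) <= Var(Xbar)/(5/9)^2 = (19/17)/(25/81) = 1539/425
Bound exceeds 1, so trivial bound: 1

1


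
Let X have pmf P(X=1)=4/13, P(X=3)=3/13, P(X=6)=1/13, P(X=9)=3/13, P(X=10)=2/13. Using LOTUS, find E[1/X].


E[1/X] = sum(g(x)*P(x))
= 1*4/13 + 1/3*3/13 + 1/6*1/13 + 1/9*3/13 + 1/10*2/13
= 57/130

57/130


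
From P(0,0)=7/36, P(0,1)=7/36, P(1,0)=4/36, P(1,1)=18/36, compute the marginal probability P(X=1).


P(X=1) = P(1,0)+P(1,1) = 4/36 + 18/36 = 22/36 = 11/18

11/18


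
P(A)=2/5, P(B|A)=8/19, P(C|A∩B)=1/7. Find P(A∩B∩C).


P(A∩B∩C) = P(A) * P(B|A) * P(C|A∩B)
= 2/5 * 8/19 * 1/7
= 16/95 * 1/7 = 16/665

16/665


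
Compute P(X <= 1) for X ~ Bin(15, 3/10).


P(X<=1) = P(X=0) + P(X=1)
= 4747561509943/1000000000000000 + 6104007655641/200000000000000
= 8816899947037/250000000000000

8816899947037/250000000000000


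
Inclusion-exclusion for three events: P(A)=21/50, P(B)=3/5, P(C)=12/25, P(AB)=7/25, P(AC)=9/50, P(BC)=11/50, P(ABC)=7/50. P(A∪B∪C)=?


P(A∪B∪C) = P(A)+P(B)+P(C) - P(AB)-P(AC)-P(BC) + P(ABC)
= 21/50+3/5+12/25 - 7/25-9/50-11/50 + 7/50
= 24/25

24/25


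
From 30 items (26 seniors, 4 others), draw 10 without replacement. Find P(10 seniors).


P(X=10) = C(26,10)*C(4,0) / C(30,10)
= 5311735*1 / 30045015
= 5311735/30045015 = 323/1827

323/1827


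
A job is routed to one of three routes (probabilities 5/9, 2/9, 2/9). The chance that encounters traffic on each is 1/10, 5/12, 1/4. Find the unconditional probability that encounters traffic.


P(A) = P(A|B1)P(B1) + P(A|B2)P(B2) + P(A|B3)P(B3)
= 1/10*5/9 + 5/12*2/9 + 1/4*2/9
= 1/18 + 5/54 + 1/18 = 11/54

11/54


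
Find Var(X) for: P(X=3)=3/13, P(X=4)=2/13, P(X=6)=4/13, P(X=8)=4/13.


E[X] = 73/13, E[X^2] = 459/13
Var(X) = E[X^2] - (E[X])^2 = 459/13 - (73/13)^2 = 638/169

638/169


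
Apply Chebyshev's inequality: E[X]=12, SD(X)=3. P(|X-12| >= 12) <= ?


k = 12/3 = 4
Chebyshev: P(|X-mu| >= k*sigma) <= 1/k^2 = 1/4^2 = 1/16

1/16


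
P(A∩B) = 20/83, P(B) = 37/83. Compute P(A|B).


P(A|B) = P(A∩B)/P(B) = (20/83)/(37/83) = 20/37

20/37


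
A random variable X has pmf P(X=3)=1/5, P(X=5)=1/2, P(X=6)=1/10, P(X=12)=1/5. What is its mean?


E[X] = sum(x * P(x))
= 3*1/5 + 5*1/2 + 6*1/10 + 12*1/5
= 61/10

61/10


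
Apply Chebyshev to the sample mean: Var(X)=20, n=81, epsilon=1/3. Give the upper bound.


Var(Xbar) = Var(X)/n = 20/81
Chebyshev: P(|Xbar-mu| >= 1/3) <= Var(Xbar)/(1/3)^2 = (20/81)/(1/9) = 20/9
Bound exceeds 1, so trivial bound: 1

1


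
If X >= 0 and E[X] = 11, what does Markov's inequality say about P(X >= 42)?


Markov: P(X >= a) <= E[X]/a
P(X >= 42) <= 11/42

11/42


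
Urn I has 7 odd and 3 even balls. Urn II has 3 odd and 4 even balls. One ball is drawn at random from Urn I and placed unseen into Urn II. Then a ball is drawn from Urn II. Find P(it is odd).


P(transfer odd) = 7/10; P(transfer even) = 3/10
If odd transferred: Urn II has 4 odd of 8, so P(odd|odd moved) = 1/2
If even transferred: Urn II has 3 odd of 8, so P(odd|even moved) = 3/8
By total probability: P(odd) = 7/10*1/2 + 3/10*3/8 = 37/80

37/80


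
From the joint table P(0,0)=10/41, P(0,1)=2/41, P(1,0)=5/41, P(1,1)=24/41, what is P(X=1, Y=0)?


Read from table: P(X=1, Y=0) = 5/41

5/41


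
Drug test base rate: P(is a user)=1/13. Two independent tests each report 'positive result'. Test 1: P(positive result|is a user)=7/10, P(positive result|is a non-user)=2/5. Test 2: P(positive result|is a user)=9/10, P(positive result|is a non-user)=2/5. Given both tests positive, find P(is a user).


After test 1: P(+) = 7/10*1/13 + 2/5*12/13 = 11/26
P(B|+) = (7/130)/(11/26) = 7/55
After test 2 (use post1 as new prior): P(+) = 9/10*7/55 + 2/5*48/55 = 51/110
P(B|+,+) = (63/550)/(51/110) = 21/85

21/85


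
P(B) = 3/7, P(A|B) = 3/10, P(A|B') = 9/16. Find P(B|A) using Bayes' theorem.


P(A) = P(A|B)P(B) + P(A|B')P(B') = 3/10*3/7 + 9/16*4/7 = 9/20
P(B|A) = P(A|B)P(B)/P(A) = (9/70)/(9/20) = 2/7

2/7


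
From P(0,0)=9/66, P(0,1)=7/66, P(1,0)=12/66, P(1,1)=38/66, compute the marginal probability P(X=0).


P(X=0) = P(0,0)+P(0,1) = 9/66 + 7/66 = 16/66 = 8/33

8/33


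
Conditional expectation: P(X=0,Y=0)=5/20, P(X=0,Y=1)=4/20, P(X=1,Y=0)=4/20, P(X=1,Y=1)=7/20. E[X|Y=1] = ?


P(Y=1) = 11/20
E[X|Y=1] = (0*4 + 1*7)/11 = 7/11

7/11


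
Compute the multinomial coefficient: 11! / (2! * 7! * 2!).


11! = 39916800
Denominator: 2!=2 * 7!=5040 * 2!=2
Coefficient = 39916800 / 20160 = 1980

1980


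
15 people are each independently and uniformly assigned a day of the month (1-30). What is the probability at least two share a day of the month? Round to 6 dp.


P(all different) = prod((30-i)/30 for i=0..14) = 0.014136
P(at least one match) = 1 - 0.014136 = 0.985864

0.985864


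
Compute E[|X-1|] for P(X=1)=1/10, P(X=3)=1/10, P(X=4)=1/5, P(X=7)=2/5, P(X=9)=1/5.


E[|X-1|] = sum(g(x)*P(x))
= 0*1/10 + 2*1/10 + 3*1/5 + 6*2/5 + 8*1/5
= 24/5

24/5


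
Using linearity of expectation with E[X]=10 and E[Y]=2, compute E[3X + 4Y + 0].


E[3X + 4Y + 0] = 3*E[X] + 4*E[Y] + 0
= (3)*(10) + (4)*(2) + (0)
= 30 + 8 + 0 = 38

38


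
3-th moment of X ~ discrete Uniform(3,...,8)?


E[X^3] = (1/6) * sum(x^3 for x=3..8)
= 1287/6 = 429/2

429/2


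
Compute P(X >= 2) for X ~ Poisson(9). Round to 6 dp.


P(X>=2) = 1 - P(X<=1) = 1 - (e^(-9)*9^0/0! + e^(-9)*9^1/1!)
≈ 1 - (0.0001234098 + 0.0011106882)
= 1 - 0.0012340980 = 0.9987659020
≈ 0.998766

0.998766


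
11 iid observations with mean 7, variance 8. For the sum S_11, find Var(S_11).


By independence, Var(S_n) = n*Var(X_1) = 11*8 = 88

88


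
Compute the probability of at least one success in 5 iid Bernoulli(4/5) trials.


P(at least one) = 1 - P(none)
P(none) = (1 - 4/5)^5 = (1/5)^5 = 1/3125
P(at least one) = 1 - 1/3125 = 3124/3125

3124/3125


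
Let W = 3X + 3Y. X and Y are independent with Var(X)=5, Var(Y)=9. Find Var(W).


Independence => Cov(X,Y)=0
Var(3X + 3Y) = 3^2*Var(X) + 3^2*Var(Y)
= 9*5 + 9*9 = 126

126


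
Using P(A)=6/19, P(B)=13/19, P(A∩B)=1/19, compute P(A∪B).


P(A∪B) = P(A) + P(B) - P(A∩B)
= 6/19 + 13/19 - 1/19 = 18/19

18/19


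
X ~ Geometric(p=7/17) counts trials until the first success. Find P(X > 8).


P(X > 8) = P(first 8 trials all fail) = (1-p)^8 = (10/17)^8 = 100000000/6975757441

100000000/6975757441


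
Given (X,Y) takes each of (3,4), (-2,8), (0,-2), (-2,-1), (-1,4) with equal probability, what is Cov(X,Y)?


E[X]=-2/5, E[Y]=13/5, E[XY]=-6/5
Cov(X,Y) = E[XY] - E[X]E[Y] = -6/5 + 2/5*13/5 = -4/25

-4/25


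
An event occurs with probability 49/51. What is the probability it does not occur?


P(A') = 1 - P(A) = 1 - 49/51 = 2/51

2/51


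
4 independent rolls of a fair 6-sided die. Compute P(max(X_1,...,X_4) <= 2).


P(max <= 2) = P(all X_i <= 2) = (P(X_1 <= 2))^4
= (2/6)^4 = (1/3)^4 = 1/81

1/81


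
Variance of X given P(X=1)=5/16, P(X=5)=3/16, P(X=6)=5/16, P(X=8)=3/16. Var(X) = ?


E[X] = 37/8, E[X^2] = 113/4
Var(X) = E[X^2] - (E[X])^2 = 113/4 - (37/8)^2 = 439/64

439/64


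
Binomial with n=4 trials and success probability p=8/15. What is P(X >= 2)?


P(X>=2) = P(X=2) + P(X=3) + P(X=4)
= 6272/16875 + 14336/50625 + 4096/50625
= 12416/16875

12416/16875


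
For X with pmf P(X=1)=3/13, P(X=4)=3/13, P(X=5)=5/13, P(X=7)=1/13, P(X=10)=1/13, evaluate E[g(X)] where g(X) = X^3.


E[X^3] = sum(g(x)*P(x))
= 1*3/13 + 64*3/13 + 125*5/13 + 343*1/13 + 1000*1/13
= 2163/13

2163/13


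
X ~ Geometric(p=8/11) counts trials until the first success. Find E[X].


For geometric (trials until first success), E[X] = 1/p = 1/(8/11) = 11/8

11/8


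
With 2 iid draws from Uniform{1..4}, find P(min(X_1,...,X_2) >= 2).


P(min >= 2) = P(all X_i >= 2) = (P(X_1 >= 2))^2
= (3/4)^2 = 9/16

9/16


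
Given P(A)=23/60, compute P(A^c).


P(A') = 1 - P(A) = 1 - 23/60 = 37/60

37/60


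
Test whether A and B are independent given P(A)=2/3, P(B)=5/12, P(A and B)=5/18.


P(A)*P(B) = 2/3*5/12 = 5/18
P(A∩B) = 5/18, which equals P(A)P(B), so independent

Yes, A and B are independent


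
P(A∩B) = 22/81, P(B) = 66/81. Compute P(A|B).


P(A|B) = P(A∩B)/P(B) = (22/81)/(66/81) = 22/66 = 1/3

1/3


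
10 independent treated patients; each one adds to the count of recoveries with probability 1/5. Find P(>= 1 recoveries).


P(at least one) = 1 - P(none)
P(none) = (1 - 1/5)^10 = (4/5)^10 = 1048576/9765625
P(at least one) = 1 - 1048576/9765625 = 8717049/9765625

8717049/9765625


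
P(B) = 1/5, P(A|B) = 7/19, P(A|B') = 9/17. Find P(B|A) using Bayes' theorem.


P(A) = P(A|B)P(B) + P(A|B')P(B') = 7/19*1/5 + 9/17*4/5 = 803/1615
P(B|A) = P(A|B)P(B)/P(A) = (7/95)/(803/1615) = 119/803

119/803


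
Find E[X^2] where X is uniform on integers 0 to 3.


E[X^2] = (1/4) * sum(x^2 for x=0..3)
= 14/4 = 7/2

7/2


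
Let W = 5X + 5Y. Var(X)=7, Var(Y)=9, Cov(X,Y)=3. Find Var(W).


Var(5X + 5Y) = 5^2*Var(X) + 5^2*Var(Y) + 2*5*5*Cov(X,Y)
= 25*7 + 25*9 + 50*3
= 175 + 225 + 150 = 550

550


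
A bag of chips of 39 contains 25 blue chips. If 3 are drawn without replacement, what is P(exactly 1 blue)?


P(X=1) = C(25,1)*C(14,2) / C(39,3)
= 25*91 / 9139
= 2275/9139 = 175/703

175/703


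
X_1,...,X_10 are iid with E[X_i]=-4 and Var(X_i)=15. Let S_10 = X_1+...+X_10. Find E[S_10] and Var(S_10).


E[S_n] = n*mu = 10*-4 = -40
Var(S_n) = n*sigma^2 = 10*15 = 150

E[S_10]=-40, Var(S_10)=150


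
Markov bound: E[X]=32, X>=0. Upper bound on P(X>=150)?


Markov: P(X >= a) <= E[X]/a
P(X >= 150) <= 32/150 = 16/75

16/75


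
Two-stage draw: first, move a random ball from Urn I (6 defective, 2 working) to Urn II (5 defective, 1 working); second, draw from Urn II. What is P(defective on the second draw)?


P(transfer defective) = 6/8 = 3/4; P(transfer working) = 1/4
If defective transferred: Urn II has 6 defective of 7, so P(defective|defective moved) = 6/7
If working transferred: Urn II has 5 defective of 7, so P(defective|working moved) = 5/7
By total probability: P(defective) = 3/4*6/7 + 1/4*5/7 = 23/28

23/28


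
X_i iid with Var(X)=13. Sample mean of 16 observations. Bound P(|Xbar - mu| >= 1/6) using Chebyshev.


Var(Xbar) = Var(X)/n = 13/16
Chebyshev: P(|Xbar-mu| >= 1/6) <= Var(Xbar)/(1/6)^2 = (13/16)/(1/36) = 117/4
Bound exceeds 1, so trivial bound: 1

1


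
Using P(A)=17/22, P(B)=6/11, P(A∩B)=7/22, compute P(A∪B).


P(A∪B) = P(A) + P(B) - P(A∩B)
= 17/22 + 6/11 - 7/22 = 1

1


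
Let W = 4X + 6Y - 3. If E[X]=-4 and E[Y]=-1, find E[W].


E[4X + 6Y - 3] = 4*E[X] + 6*E[Y] - 3
= (4)*(-4) + (6)*(-1) + (-3)
= -16 - 6 - 3 = -25

-25


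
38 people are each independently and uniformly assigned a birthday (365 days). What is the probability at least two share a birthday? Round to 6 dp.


P(all different) = prod((365-i)/365 for i=0..37) = 0.135932
P(at least one match) = 1 - 0.135932 = 0.864068

0.864068


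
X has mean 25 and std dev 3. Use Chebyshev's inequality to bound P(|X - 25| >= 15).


k = 15/3 = 5
Chebyshev: P(|X-mu| >= k*sigma) <= 1/k^2 = 1/5^2 = 1/25

1/25


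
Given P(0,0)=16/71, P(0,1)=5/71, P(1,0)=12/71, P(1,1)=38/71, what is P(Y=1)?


P(Y=1) = P(0,1)+P(1,1) = 5/71 + 38/71 = 43/71

43/71


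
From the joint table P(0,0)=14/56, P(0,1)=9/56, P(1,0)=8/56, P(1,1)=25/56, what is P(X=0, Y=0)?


Read from table: P(X=0, Y=0) = 14/56 = 1/4

1/4


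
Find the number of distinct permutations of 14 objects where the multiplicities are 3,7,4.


14! = 87178291200
Denominator: 3!=6 * 7!=5040 * 4!=24
Coefficient = 87178291200 / 725760 = 120120

120120


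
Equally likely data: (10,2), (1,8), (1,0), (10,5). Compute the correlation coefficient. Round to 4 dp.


Cov(X,Y) = -1.1250, Var(X) = 20.2500, Var(Y) = 9.1875
rho = Cov/(sqrt(VarX)*sqrt(VarY)) = -0.0825

-0.0825


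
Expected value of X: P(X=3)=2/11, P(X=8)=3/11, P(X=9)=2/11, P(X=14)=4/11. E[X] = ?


E[X] = sum(x * P(x))
= 3*2/11 + 8*3/11 + 9*2/11 + 14*4/11
= 104/11

104/11


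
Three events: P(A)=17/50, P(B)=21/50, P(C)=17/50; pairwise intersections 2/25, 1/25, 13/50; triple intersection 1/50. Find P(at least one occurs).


P(A∪B∪C) = P(A)+P(B)+P(C) - P(AB)-P(AC)-P(BC) + P(ABC)
= 17/50+21/50+17/50 - 2/25-1/25-13/50 + 1/50
= 37/50

37/50


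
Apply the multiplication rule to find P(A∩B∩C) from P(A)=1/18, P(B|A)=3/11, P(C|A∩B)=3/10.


P(A∩B∩C) = P(A) * P(B|A) * P(C|A∩B)
= 1/18 * 3/11 * 3/10
= 1/66 * 3/10 = 1/220

1/220


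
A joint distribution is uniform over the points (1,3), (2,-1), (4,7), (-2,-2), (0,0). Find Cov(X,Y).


E[X]=1, E[Y]=7/5, E[XY]=33/5
Cov(X,Y) = E[XY] - E[X]E[Y] = 33/5 - 1*7/5 = 26/5

26/5


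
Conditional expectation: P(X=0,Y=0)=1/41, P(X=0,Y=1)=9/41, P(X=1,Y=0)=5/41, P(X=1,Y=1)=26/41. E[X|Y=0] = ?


P(Y=0) = 6/41
E[X|Y=0] = (0*1 + 1*5)/6 = 5/6

5/6


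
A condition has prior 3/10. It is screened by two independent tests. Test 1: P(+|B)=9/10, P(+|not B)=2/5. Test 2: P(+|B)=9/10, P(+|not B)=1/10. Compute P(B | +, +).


After test 1: P(+) = 9/10*3/10 + 2/5*7/10 = 11/20
P(B|+) = (27/100)/(11/20) = 27/55
After test 2 (use post1 as new prior): P(+) = 9/10*27/55 + 1/10*28/55 = 271/550
P(B|+,+) = (243/550)/(271/550) = 243/271

243/271


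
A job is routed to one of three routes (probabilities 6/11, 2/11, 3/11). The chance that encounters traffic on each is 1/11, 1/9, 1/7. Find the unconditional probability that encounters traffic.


P(A) = P(A|B1)P(B1) + P(A|B2)P(B2) + P(A|B3)P(B3)
= 1/11*6/11 + 1/9*2/11 + 1/7*3/11
= 6/121 + 2/99 + 3/77 = 829/7623

829/7623


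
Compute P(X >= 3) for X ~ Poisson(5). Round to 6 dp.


P(X>=3) = 1 - P(X<=2) = 1 - (e^(-5)*5^0/0! + e^(-5)*5^1/1! + e^(-5)*5^2/2!)
≈ 1 - (0.0067379470 + 0.0336897350 + 0.0842243375)
= 1 - 0.1246520195 = 0.8753479805
≈ 0.875348

0.875348


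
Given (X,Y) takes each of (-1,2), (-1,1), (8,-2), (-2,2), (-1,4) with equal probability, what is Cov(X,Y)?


E[X]=3/5, E[Y]=7/5, E[XY]=-27/5
Cov(X,Y) = E[XY] - E[X]E[Y] = -27/5 - 3/5*7/5 = -156/25

-156/25


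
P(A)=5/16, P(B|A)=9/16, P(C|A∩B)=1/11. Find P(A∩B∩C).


P(A∩B∩C) = P(A) * P(B|A) * P(C|A∩B)
= 5/16 * 9/16 * 1/11
= 45/256 * 1/11 = 45/2816

45/2816


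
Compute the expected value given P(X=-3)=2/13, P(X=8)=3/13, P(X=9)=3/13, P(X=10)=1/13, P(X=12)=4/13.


E[X] = sum(x * P(x))
= -3*2/13 + 8*3/13 + 9*3/13 + 10*1/13 + 12*4/13
= 103/13

103/13


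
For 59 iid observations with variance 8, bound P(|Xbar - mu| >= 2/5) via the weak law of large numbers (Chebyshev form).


Var(Xbar) = Var(X)/n = 8/59
Chebyshev: P(|Xbar-mu| >= 2/5) <= Var(Xbar)/(2/5)^2 = (8/59)/(4/25) = 50/59

50/59


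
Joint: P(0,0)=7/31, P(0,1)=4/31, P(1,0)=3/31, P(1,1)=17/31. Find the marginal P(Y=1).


P(Y=1) = P(0,1)+P(1,1) = 4/31 + 17/31 = 21/31

21/31


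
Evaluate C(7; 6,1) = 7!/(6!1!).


7! = 5040
Denominator: 6!=720 * 1!=1
Coefficient = 5040 / 720 = 7

7


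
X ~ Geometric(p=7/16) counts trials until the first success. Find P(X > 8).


P(X > 8) = P(first 8 trials all fail) = (1-p)^8 = (9/16)^8 = 43046721/4294967296

43046721/4294967296


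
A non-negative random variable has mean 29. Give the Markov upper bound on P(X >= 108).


Markov: P(X >= a) <= E[X]/a
P(X >= 108) <= 29/108

29/108


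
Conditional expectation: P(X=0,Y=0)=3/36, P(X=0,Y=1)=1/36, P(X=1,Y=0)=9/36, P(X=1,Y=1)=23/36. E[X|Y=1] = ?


P(Y=1) = 24/36
E[X|Y=1] = (0*1 + 1*23)/24 = 23/24

23/24


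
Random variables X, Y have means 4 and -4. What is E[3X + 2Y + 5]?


E[3X + 2Y + 5] = 3*E[X] + 2*E[Y] + 5
= (3)*(4) + (2)*(-4) + (5)
= 12 - 8 + 5 = 9

9


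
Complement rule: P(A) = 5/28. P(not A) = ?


P(A') = 1 - P(A) = 1 - 5/28 = 23/28

23/28


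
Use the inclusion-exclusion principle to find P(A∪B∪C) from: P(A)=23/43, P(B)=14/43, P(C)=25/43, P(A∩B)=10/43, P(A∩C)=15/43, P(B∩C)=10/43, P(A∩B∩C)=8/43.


P(A∪B∪C) = P(A)+P(B)+P(C) - P(AB)-P(AC)-P(BC) + P(ABC)
= 23/43+14/43+25/43 - 10/43-15/43-10/43 + 8/43
= 35/43

35/43


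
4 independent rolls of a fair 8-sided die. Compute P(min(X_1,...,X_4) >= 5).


P(min >= 5) = P(all X_i >= 5) = (P(X_1 >= 5))^4
= (4/8)^4 = (1/2)^4 = 1/16

1/16


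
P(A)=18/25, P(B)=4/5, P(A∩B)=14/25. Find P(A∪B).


P(A∪B) = P(A) + P(B) - P(A∩B)
= 18/25 + 4/5 - 14/25 = 24/25

24/25


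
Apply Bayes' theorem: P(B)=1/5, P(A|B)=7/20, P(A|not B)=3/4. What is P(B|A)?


P(A) = P(A|B)P(B) + P(A|B')P(B') = 7/20*1/5 + 3/4*4/5 = 67/100
P(B|A) = P(A|B)P(B)/P(A) = (7/100)/(67/100) = 7/67

7/67


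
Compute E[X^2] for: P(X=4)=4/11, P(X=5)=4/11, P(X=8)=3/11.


E[X^2] = sum(x^2 * P(x))
= 16*4/11 + 25*4/11 + 64*3/11
= 356/11

356/11


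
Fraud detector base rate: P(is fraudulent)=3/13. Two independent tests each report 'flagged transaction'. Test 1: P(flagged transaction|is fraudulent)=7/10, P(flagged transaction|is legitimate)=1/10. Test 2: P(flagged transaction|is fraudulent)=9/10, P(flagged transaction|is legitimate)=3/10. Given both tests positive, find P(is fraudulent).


After test 1: P(+) = 7/10*3/13 + 1/10*10/13 = 31/130
P(B|+) = (21/130)/(31/130) = 21/31
After test 2 (use post1 as new prior): P(+) = 9/10*21/31 + 3/10*10/31 = 219/310
P(B|+,+) = (189/310)/(219/310) = 63/73

63/73


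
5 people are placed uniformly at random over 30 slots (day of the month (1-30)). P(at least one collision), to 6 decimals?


P(all different) = prod((30-i)/30 for i=0..4) = 0.703733
P(at least one match) = 1 - 0.703733 = 0.296267

0.296267


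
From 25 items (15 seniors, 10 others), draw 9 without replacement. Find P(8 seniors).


P(X=8) = C(15,8)*C(10,1) / C(25,9)
= 6435*10 / 2042975
= 64350/2042975 = 234/7429

234/7429


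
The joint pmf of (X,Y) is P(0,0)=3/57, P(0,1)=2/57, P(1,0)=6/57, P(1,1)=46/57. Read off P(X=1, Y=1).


Read from table: P(X=1, Y=1) = 46/57

46/57


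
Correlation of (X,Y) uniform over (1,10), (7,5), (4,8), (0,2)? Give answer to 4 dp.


Cov(X,Y) = 0.5000, Var(X) = 7.5000, Var(Y) = 9.1875
rho = Cov/(sqrt(VarX)*sqrt(VarY)) = 0.0602

0.0602


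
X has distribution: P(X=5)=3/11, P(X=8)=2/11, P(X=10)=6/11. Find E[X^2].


E[X^2] = sum(g(x)*P(x))
= 25*3/11 + 64*2/11 + 100*6/11
= 73

73


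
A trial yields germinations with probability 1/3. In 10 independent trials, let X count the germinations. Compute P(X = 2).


P(X=2) = C(10,2) * p^2 * (1-p)^8
= 45 * 1/9 * 256/6561
= 1280/6561

1280/6561


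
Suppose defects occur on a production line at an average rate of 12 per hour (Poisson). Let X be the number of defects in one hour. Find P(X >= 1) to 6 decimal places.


P(X>=1) = 1 - P(X<=0) = 1 - (e^(-12)*12^0/0!)
≈ 1 - 0.0000061442 = 0.9999938558
≈ 0.999994

0.999994


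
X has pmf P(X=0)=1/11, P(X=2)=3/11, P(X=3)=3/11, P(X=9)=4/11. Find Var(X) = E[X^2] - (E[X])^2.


E[X] = 51/11, E[X^2] = 33
Var(X) = E[X^2] - (E[X])^2 = 33 - (51/11)^2 = 1392/121

1392/121


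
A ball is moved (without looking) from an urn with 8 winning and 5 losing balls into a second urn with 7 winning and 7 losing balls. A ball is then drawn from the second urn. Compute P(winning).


P(transfer winning) = 8/13; P(transfer losing) = 5/13
If winning transferred: Urn II has 8 winning of 15, so P(winning|winning moved) = 8/15
If losing transferred: Urn II has 7 winning of 15, so P(winning|losing moved) = 7/15
By total probability: P(winning) = 8/13*8/15 + 5/13*7/15 = 33/65

33/65


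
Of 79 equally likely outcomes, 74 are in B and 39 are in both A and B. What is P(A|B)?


P(A|B) = P(A∩B)/P(B) = (39/79)/(74/79) = 39/74

39/74


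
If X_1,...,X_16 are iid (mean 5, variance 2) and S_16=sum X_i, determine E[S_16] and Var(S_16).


E[S_n] = n*mu = 16*5 = 80
Var(S_n) = n*sigma^2 = 16*2 = 32

E[S_16]=80, Var(S_16)=32


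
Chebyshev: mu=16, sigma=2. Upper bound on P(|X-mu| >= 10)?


k = 10/2 = 5
Chebyshev: P(|X-mu| >= k*sigma) <= 1/k^2 = 1/5^2 = 1/25

1/25


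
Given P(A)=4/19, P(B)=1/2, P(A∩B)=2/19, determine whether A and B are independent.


P(A)*P(B) = 4/19*1/2 = 2/19
P(A∩B) = 2/19, which equals P(A)P(B), so independent

Yes, A and B are independent


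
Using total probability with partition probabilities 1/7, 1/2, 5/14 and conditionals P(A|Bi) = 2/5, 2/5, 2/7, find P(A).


P(A) = P(A|B1)P(B1) + P(A|B2)P(B2) + P(A|B3)P(B3)
= 2/5*1/7 + 2/5*1/2 + 2/7*5/14
= 2/35 + 1/5 + 5/49 = 88/245

88/245


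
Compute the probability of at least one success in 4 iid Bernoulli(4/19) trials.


P(at least one) = 1 - P(none)
P(none) = (1 - 4/19)^4 = (15/19)^4 = 50625/130321
P(at least one) = 1 - 50625/130321 = 79696/130321

79696/130321


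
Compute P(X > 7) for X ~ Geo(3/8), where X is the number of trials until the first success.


P(X > 7) = P(first 7 trials all fail) = (1-p)^7 = (5/8)^7 = 78125/2097152

78125/2097152


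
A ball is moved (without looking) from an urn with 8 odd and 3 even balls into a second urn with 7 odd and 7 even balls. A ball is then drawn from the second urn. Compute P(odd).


P(transfer odd) = 8/11; P(transfer even) = 3/11
If odd transferred: Urn II has 8 odd of 15, so P(odd|odd moved) = 8/15
If even transferred: Urn II has 7 odd of 15, so P(odd|even moved) = 7/15
By total probability: P(odd) = 8/11*8/15 + 3/11*7/15 = 17/33

17/33


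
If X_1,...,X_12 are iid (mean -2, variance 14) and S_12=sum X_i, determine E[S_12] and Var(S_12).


E[S_n] = n*mu = 12*-2 = -24
Var(S_n) = n*sigma^2 = 12*14 = 168

E[S_12]=-24, Var(S_12)=168


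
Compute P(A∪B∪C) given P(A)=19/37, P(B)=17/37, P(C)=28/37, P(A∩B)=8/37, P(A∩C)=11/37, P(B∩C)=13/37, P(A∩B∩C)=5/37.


P(A∪B∪C) = P(A)+P(B)+P(C) - P(AB)-P(AC)-P(BC) + P(ABC)
= 19/37+17/37+28/37 - 8/37-11/37-13/37 + 5/37
= 1

1


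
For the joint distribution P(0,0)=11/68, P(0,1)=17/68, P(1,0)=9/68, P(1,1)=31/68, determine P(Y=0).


P(Y=0) = P(0,0)+P(1,0) = 11/68 + 9/68 = 20/68 = 5/17

5/17


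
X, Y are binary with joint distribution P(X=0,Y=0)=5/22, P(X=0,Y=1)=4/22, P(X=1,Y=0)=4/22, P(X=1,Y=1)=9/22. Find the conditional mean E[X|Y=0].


P(Y=0) = 9/22
E[X|Y=0] = (0*5 + 1*4)/9 = 4/9

4/9


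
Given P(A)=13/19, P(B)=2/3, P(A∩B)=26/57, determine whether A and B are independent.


P(A)*P(B) = 13/19*2/3 = 26/57
P(A∩B) = 26/57, which equals P(A)P(B), so independent

Yes, A and B are independent


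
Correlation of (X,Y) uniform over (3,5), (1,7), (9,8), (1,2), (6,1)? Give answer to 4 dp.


Cov(X,Y) = 2.0000, Var(X) = 9.6000, Var(Y) = 7.4400
rho = Cov/(sqrt(VarX)*sqrt(VarY)) = 0.2367

0.2367


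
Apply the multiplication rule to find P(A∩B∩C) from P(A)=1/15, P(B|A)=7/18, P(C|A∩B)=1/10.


P(A∩B∩C) = P(A) * P(B|A) * P(C|A∩B)
= 1/15 * 7/18 * 1/10
= 7/270 * 1/10 = 7/2700

7/2700


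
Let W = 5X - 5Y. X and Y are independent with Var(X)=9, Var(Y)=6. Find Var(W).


Independence => Cov(X,Y)=0
Var(5X - 5Y) = 5^2*Var(X) + (-5)^2*Var(Y)
= 25*9 + 25*6 = 375

375


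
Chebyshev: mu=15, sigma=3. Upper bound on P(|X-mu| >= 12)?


k = 12/3 = 4
Chebyshev: P(|X-mu| >= k*sigma) <= 1/k^2 = 1/4^2 = 1/16

1/16


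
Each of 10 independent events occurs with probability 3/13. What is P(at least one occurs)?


P(at least one) = 1 - P(none)
P(none) = (1 - 3/13)^10 = (10/13)^10 = 10000000000/137858491849
P(at least one) = 1 - 10000000000/137858491849 = 127858491849/137858491849

127858491849/137858491849


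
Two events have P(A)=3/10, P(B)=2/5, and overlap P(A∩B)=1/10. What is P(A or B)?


P(A∪B) = P(A) + P(B) - P(A∩B)
= 3/10 + 2/5 - 1/10 = 3/5

3/5


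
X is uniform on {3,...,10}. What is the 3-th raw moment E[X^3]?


E[X^3] = (1/8) * sum(x^3 for x=3..10)
= 3016/8 = 377

377


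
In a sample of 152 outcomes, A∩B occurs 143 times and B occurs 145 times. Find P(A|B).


P(A|B) = P(A∩B)/P(B) = (143/152)/(145/152) = 143/145

143/145


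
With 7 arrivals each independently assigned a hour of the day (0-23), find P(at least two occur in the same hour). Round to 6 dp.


P(all different) = prod((24-i)/24 for i=0..6) = 0.380328
P(at least one match) = 1 - 0.380328 = 0.619672

0.619672


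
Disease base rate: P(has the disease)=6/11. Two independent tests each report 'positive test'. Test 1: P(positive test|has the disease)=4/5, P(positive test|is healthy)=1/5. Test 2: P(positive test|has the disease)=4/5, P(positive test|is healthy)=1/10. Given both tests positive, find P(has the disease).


After test 1: P(+) = 4/5*6/11 + 1/5*5/11 = 29/55
P(B|+) = (24/55)/(29/55) = 24/29
After test 2 (use post1 as new prior): P(+) = 4/5*24/29 + 1/10*5/29 = 197/290
P(B|+,+) = (96/145)/(197/290) = 192/197

192/197


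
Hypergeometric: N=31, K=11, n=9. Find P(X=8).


P(X=8) = C(11,8)*C(20,1) / C(31,9)
= 165*20 / 20160075
= 3300/20160075 = 44/268801

44/268801


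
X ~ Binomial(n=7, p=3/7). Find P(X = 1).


P(X=1) = C(7,1) * p^1 * (1-p)^6
= 7 * 3/7 * 4096/117649
= 12288/117649

12288/117649


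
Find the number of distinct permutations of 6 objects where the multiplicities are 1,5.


6! = 720
Denominator: 1!=1 * 5!=120
Coefficient = 720 / 120 = 6

6


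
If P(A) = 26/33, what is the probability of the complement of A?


P(A') = 1 - P(A) = 1 - 26/33 = 7/33

7/33


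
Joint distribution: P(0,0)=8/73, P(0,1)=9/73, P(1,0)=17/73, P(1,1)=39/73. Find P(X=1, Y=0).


Read from table: P(X=1, Y=0) = 17/73

17/73


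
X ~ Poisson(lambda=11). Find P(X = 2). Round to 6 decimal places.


P(X=2) = e^(-11) * 11^2 / 2!
≈ 0.00001670170079 * 121 / 2
≈ 0.001010

0.001010


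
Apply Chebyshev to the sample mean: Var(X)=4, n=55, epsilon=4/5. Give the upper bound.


Var(Xbar) = Var(X)/n = 4/55
Chebyshev: P(|Xbar-mu| >= 4/5) <= Var(Xbar)/(4/5)^2 = (4/55)/(16/25) = 5/44

5/44


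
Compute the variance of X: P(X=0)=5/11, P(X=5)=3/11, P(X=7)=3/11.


E[X] = 36/11, E[X^2] = 222/11
Var(X) = E[X^2] - (E[X])^2 = 222/11 - (36/11)^2 = 1146/121

1146/121


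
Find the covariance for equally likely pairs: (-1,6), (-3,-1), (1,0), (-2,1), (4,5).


E[X]=-1/5, E[Y]=11/5, E[XY]=3
Cov(X,Y) = E[XY] - E[X]E[Y] = 3 + 1/5*11/5 = 86/25

86/25


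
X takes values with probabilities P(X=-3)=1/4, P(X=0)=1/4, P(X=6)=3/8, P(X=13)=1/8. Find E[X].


E[X] = sum(x * P(x))
= -3*1/4 + 0*1/4 + 6*3/8 + 13*1/8
= 25/8

25/8


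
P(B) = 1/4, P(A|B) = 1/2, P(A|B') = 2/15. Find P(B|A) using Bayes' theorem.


P(A) = P(A|B)P(B) + P(A|B')P(B') = 1/2*1/4 + 2/15*3/4 = 9/40
P(B|A) = P(A|B)P(B)/P(A) = (1/8)/(9/40) = 5/9

5/9


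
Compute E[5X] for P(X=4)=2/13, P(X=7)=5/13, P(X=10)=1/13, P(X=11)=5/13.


E[5X] = sum(g(x)*P(x))
= 20*2/13 + 35*5/13 + 50*1/13 + 55*5/13
= 540/13

540/13


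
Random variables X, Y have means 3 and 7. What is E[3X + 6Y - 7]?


E[3X + 6Y - 7] = 3*E[X] + 6*E[Y] - 7
= (3)*(3) + (6)*(7) + (-7)
= 9 + 42 - 7 = 44

44


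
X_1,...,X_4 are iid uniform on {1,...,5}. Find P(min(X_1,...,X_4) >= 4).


P(min >= 4) = P(all X_i >= 4) = (P(X_1 >= 4))^4
= (2/5)^4 = 16/625

16/625


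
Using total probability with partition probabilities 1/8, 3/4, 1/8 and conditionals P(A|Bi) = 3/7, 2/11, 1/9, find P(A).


P(A) = P(A|B1)P(B1) + P(A|B2)P(B2) + P(A|B3)P(B3)
= 3/7*1/8 + 2/11*3/4 + 1/9*1/8
= 3/56 + 3/22 + 1/72 = 565/2772

565/2772


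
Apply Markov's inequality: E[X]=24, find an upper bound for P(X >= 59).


Markov: P(X >= a) <= E[X]/a
P(X >= 59) <= 24/59

24/59


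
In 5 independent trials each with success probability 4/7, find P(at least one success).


P(at least one) = 1 - P(none)
P(none) = (1 - 4/7)^5 = (3/7)^5 = 243/16807
P(at least one) = 1 - 243/16807 = 16564/16807

16564/16807


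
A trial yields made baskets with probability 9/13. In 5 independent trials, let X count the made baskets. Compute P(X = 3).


P(X=3) = C(5,3) * p^3 * (1-p)^2
= 10 * 729/2197 * 16/169
= 116640/371293

116640/371293


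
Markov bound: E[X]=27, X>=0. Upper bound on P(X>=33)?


Markov: P(X >= a) <= E[X]/a
P(X >= 33) <= 27/33 = 9/11

9/11


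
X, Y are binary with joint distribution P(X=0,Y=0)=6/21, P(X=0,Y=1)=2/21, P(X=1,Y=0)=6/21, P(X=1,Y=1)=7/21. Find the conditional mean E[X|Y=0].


P(Y=0) = 12/21
E[X|Y=0] = (0*6 + 1*6)/12 = 6/12 = 1/2

1/2


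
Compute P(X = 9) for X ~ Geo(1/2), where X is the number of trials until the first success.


P(X=9) = (1-p)^8 * p = (1/2)^8 * 1/2
= 1/256 * 1/2 = 1/512

1/512


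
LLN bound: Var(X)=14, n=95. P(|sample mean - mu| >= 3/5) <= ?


Var(Xbar) = Var(X)/n = 14/95
Chebyshev: P(|Xbar-mu| >= 3/5) <= Var(Xbar)/(3/5)^2 = (14/95)/(9/25) = 70/171

70/171


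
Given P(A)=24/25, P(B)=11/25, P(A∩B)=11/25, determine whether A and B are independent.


P(A)*P(B) = 24/25*11/25 = 264/625
P(A∩B) = 11/25 != 264/625, so not independent

No, A and B are not independent


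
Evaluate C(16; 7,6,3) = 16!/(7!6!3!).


16! = 20922789888000
Denominator: 7!=5040 * 6!=720 * 3!=6
Coefficient = 20922789888000 / 21772800 = 960960

960960


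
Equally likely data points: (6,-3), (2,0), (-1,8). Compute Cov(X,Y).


E[X]=7/3, E[Y]=5/3, E[XY]=-26/3
Cov(X,Y) = E[XY] - E[X]E[Y] = -26/3 - 7/3*5/3 = -113/9

-113/9


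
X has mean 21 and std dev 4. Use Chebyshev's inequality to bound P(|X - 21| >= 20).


k = 20/4 = 5
Chebyshev: P(|X-mu| >= k*sigma) <= 1/k^2 = 1/5^2 = 1/25

1/25


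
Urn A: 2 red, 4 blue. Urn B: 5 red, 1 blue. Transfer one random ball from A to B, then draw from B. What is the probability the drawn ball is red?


P(transfer red) = 2/6 = 1/3; P(transfer blue) = 2/3
If red transferred: Urn II has 6 red of 7, so P(red|red moved) = 6/7
If blue transferred: Urn II has 5 red of 7, so P(red|blue moved) = 5/7
By total probability: P(red) = 1/3*6/7 + 2/3*5/7 = 16/21

16/21


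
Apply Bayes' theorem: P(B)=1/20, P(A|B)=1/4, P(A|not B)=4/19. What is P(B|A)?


P(A) = P(A|B)P(B) + P(A|B')P(B') = 1/4*1/20 + 4/19*19/20 = 17/80
P(B|A) = P(A|B)P(B)/P(A) = (1/80)/(17/80) = 1/17

1/17


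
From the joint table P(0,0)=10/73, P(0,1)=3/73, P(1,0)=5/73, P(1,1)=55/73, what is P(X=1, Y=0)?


Read from table: P(X=1, Y=0) = 5/73

5/73


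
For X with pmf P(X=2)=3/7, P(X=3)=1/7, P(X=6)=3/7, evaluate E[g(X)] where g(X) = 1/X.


E[1/X] = sum(g(x)*P(x))
= 1/2*3/7 + 1/3*1/7 + 1/6*3/7
= 1/3

1/3


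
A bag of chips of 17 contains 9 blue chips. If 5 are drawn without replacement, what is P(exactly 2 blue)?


P(X=2) = C(9,2)*C(8,3) / C(17,5)
= 36*56 / 6188
= 2016/6188 = 72/221

72/221


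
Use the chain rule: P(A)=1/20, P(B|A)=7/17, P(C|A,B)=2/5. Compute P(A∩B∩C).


P(A∩B∩C) = P(A) * P(B|A) * P(C|A∩B)
= 1/20 * 7/17 * 2/5
= 7/340 * 2/5 = 7/850

7/850


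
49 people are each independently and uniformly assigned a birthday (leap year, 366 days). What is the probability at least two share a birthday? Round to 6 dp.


P(all different) = prod((366-i)/366 for i=0..48) = 0.034553
P(at least one match) = 1 - 0.034553 = 0.965447

0.965447


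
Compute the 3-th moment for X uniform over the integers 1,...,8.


E[X^3] = (1/8) * sum(x^3 for x=1..8)
= 1296/8 = 162

162


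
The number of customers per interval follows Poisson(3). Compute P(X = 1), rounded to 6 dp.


P(X=1) = e^(-3) * 3^1 / 1!
≈ 0.04978706837 * 3 / 1
≈ 0.149361

0.149361


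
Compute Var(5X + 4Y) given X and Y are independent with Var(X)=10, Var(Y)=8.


Independence => Cov(X,Y)=0
Var(5X + 4Y) = 5^2*Var(X) + 4^2*Var(Y)
= 25*10 + 16*8 = 378

378


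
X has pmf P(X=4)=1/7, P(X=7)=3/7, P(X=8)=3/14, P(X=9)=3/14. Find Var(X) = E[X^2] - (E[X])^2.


E[X] = 101/14, E[X^2] = 761/14
Var(X) = E[X^2] - (E[X])^2 = 761/14 - (101/14)^2 = 453/196

453/196


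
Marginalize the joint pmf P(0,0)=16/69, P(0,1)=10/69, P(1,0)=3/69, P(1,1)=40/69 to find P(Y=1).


P(Y=1) = P(0,1)+P(1,1) = 10/69 + 40/69 = 50/69

50/69


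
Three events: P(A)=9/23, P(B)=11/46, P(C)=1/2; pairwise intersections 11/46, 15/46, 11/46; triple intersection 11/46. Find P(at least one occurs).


P(A∪B∪C) = P(A)+P(B)+P(C) - P(AB)-P(AC)-P(BC) + P(ABC)
= 9/23+11/46+1/2 - 11/46-15/46-11/46 + 11/46
= 13/23

13/23


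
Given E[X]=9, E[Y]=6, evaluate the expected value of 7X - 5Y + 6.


E[7X - 5Y + 6] = 7*E[X] - 5*E[Y] + 6
= (7)*(9) + (-5)*(6) + (6)
= 63 - 30 + 6 = 39

39


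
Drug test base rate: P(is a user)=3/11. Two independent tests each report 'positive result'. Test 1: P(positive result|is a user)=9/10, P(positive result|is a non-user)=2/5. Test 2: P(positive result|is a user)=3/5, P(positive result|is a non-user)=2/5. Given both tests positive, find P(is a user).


After test 1: P(+) = 9/10*3/11 + 2/5*8/11 = 59/110
P(B|+) = (27/110)/(59/110) = 27/59
After test 2 (use post1 as new prior): P(+) = 3/5*27/59 + 2/5*32/59 = 29/59
P(B|+,+) = (81/295)/(29/59) = 81/145

81/145


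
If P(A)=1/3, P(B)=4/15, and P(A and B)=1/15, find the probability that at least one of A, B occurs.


P(A∪B) = P(A) + P(B) - P(A∩B)
= 1/3 + 4/15 - 1/15 = 8/15

8/15


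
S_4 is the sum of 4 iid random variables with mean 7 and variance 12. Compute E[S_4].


E[S_n] = n*E[X_1] = 4*7 = 28

28


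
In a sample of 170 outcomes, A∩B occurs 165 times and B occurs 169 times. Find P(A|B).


P(A|B) = P(A∩B)/P(B) = (165/170)/(169/170) = 165/169

165/169


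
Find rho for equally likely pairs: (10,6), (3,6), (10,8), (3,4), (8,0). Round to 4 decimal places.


Cov(X,Y) = 1.3600, Var(X) = 10.1600, Var(Y) = 7.3600
rho = Cov/(sqrt(VarX)*sqrt(VarY)) = 0.1573

0.1573


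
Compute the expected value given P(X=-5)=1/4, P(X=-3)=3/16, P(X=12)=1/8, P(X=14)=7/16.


E[X] = sum(x * P(x))
= -5*1/4 - 3*3/16 + 12*1/8 + 14*7/16
= 93/16

93/16


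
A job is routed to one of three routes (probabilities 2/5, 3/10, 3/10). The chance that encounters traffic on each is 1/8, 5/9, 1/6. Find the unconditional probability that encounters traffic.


P(A) = P(A|B1)P(B1) + P(A|B2)P(B2) + P(A|B3)P(B3)
= 1/8*2/5 + 5/9*3/10 + 1/6*3/10
= 1/20 + 1/6 + 1/20 = 4/15

4/15


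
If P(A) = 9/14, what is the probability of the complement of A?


P(A') = 1 - P(A) = 1 - 9/14 = 5/14

5/14


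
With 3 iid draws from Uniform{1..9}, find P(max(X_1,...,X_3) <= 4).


P(max <= 4) = P(all X_i <= 4) = (P(X_1 <= 4))^3
= (4/9)^3 = 64/729

64/729


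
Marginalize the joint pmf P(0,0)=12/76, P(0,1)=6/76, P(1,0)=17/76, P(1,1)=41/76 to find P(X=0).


P(X=0) = P(0,0)+P(0,1) = 12/76 + 6/76 = 18/76 = 9/38

9/38


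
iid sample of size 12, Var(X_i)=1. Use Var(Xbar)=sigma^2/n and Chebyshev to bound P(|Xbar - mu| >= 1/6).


Var(Xbar) = Var(X)/n = 1/12
Chebyshev: P(|Xbar-mu| >= 1/6) <= Var(Xbar)/(1/6)^2 = (1/12)/(1/36) = 3
Bound exceeds 1, so trivial bound: 1

1
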